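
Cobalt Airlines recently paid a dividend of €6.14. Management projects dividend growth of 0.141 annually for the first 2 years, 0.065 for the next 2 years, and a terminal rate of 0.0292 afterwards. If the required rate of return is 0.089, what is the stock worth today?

Three-stage DDM. Project D₁…D_4; terminal Gordon value at t=4 with g = 0.0292; discount at r = 0.089.
D_1 = 7.0057
D_2 = 7.9935
D_3 = 8.5131
D_4 = 9.0665
TV_4 = 9.3312/(0.089−0.0292) = 156.0405
P₀ = Σ Dₜ/(1+r)ᵗ + TV_4/(1+r)^4 = 137.1616

€137.16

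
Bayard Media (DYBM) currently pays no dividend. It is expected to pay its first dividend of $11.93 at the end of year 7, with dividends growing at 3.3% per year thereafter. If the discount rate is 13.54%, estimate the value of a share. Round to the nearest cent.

Deferred-dividend DDM. At t=6 the remaining stream is a growing perpetuity with first payment D_7 = 11.93.
V_6 = D_7/(r−g) = 11.93/(0.1354−0.033) = 116.5039
P₀ = V_6/(1+r)^6 = 116.5039/(1+0.1354)^6 = 54.3810

$54.38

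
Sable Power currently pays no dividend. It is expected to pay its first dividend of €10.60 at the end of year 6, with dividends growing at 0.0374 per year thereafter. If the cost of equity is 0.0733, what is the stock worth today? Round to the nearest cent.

€207.30

Deferred-dividend DDM. At t=5 the remaining stream is a growing perpetuity with first payment D_6 = 10.60.
V_5 = D_6/(r−g) = 10.60/(0.0733−0.0374) = 295.2646
P₀ = V_5/(1+r)^5 = 295.2646/(1+0.0733)^5 = 207.3031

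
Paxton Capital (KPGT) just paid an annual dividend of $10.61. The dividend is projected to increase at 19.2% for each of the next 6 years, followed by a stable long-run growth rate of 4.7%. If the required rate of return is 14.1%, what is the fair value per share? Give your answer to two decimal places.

$228.03

Two-stage DDM. Project D₁…D_6 at 0.192, terminal growth 0.047, discount at r = 0.141.
D_1 = 12.6471
D_2 = 15.0754
D_3 = 17.9698
D_4 = 21.4200
D_5 = 25.5327
D_6 = 30.4350
Terminal value at t=6: TV = D_7/(r−g) = 31.8654/(0.141−0.047) = 338.9938
P₀ = 12.6471/(1+0.141)^1 + 15.0754/(1+0.141)^2 + 17.9698/(1+0.141)^3 + 21.4200/(1+0.141)^4 + 25.5327/(1+0.141)^5 + 30.4350/(1+0.141)^6 + 338.9938/(1+0.141)^6 = 228.0257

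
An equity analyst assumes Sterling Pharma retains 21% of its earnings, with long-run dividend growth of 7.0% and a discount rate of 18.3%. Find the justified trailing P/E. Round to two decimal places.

7.48

Payout ratio b = 1 − 0.21 = 0.79.
Justified trailing P/E = b(1+g)/(r−g) = 0.79×(1+0.07)/(0.183−0.07) = 7.4805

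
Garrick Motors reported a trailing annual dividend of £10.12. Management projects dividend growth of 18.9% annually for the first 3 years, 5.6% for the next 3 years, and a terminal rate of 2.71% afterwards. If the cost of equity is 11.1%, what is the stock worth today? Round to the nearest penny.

Three-stage DDM. Project D₁…D_6; terminal Gordon value at t=6 with g = 0.0271; discount at r = 0.111.
D_1 = 12.0327
D_2 = 14.3069
D_3 = 17.0109
D_4 = 17.9635
D_5 = 18.9694
D_6 = 20.0317
TV_6 = 20.5746/(0.111−0.0271) = 245.2272
P₀ = Σ Dₜ/(1+r)ᵗ + TV_6/(1+r)^6 = 198.8774

£198.88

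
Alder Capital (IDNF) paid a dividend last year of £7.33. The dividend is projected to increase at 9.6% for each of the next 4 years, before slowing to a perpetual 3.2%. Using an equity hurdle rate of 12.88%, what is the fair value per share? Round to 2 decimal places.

£96.70

Two-stage DDM. Project D₁…D_4 at 0.096, terminal growth 0.032, discount at r = 0.1288.
D_1 = 8.0337
D_2 = 8.8049
D_3 = 9.6502
D_4 = 10.5766
Terminal value at t=4: TV = D_5/(r−g) = 10.9151/(0.1288−0.032) = 112.7588
P₀ = 8.0337/(1+0.1288)^1 + 8.8049/(1+0.1288)^2 + 9.6502/(1+0.1288)^3 + 10.5766/(1+0.1288)^4 + 112.7588/(1+0.1288)^4 = 96.7027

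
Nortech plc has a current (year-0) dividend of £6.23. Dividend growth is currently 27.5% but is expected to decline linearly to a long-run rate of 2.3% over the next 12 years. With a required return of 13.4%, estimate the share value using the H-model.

£142.28

H-model: P₀ = D₀[(1+g_L) + H(g_S−g_L)]/(r−g_L), with H = 12/2 = 6.
P₀ = 6.23 × [(1+0.023) + 6×(0.275−0.023)] / (0.134−0.023)
   = 6.23 × 2.5350 / 0.111 = 142.2797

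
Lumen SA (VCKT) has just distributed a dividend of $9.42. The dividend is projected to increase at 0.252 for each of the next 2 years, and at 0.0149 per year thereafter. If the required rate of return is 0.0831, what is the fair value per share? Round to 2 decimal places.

Two-stage DDM. Project D₁…D_2 at 0.252, terminal growth 0.0149, discount at r = 0.0831.
D_1 = 11.7938
D_2 = 14.7659
Terminal value at t=2: TV = D_3/(r−g) = 14.9859/(0.0831−0.0149) = 219.7346
P₀ = 11.7938/(1+0.0831)^1 + 14.7659/(1+0.0831)^2 + 219.7346/(1+0.0831)^2 = 210.7861

$210.79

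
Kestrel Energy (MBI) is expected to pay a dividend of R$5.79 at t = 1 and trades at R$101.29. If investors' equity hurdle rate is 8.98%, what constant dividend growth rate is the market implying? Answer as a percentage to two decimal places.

3.26%

From P₀ = D₁/(r − g), the implied growth is g = r − D₁/P₀.
g = 0.0898 − 5.79/101.29 = 0.0898 − 0.05716 = 0.03264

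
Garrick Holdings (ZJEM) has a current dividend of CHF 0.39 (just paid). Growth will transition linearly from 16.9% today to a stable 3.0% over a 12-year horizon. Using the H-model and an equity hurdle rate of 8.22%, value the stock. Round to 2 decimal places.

H-model: P₀ = D₀[(1+g_L) + H(g_S−g_L)]/(r−g_L), with H = 12/2 = 6.
P₀ = 0.39 × [(1+0.03) + 6×(0.169−0.03)] / (0.0822−0.03)
   = 0.39 × 1.8640 / 0.0522 = 13.9264

CHF 13.93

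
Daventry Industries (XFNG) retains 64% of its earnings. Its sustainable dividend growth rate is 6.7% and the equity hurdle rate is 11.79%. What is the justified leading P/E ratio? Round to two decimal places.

Payout ratio b = 1 − 0.64 = 0.36.
Justified leading P/E = b/(r−g) = 0.36/(0.1179−0.067) = 7.0727

7.07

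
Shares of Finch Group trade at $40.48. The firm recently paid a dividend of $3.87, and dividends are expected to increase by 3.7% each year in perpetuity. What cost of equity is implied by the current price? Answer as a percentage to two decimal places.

Rearranging the constant-growth DDM: r = D₁/P₀ + g.
D₁ = 3.87 × (1 + 0.037) = 4.0132.
r = 4.0132 / 40.48 + 0.037 = 0.09914 + 0.037 = 0.13614

13.61%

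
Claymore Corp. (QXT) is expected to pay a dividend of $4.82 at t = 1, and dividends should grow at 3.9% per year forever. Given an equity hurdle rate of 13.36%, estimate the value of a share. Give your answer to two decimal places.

Gordon growth model: P₀ = D₁/(r − g), with D₁ = 4.82 given directly.
P₀ = 4.8200 / (0.1336 − 0.039) = 4.8200 / 0.0946 = 50.9514

$50.95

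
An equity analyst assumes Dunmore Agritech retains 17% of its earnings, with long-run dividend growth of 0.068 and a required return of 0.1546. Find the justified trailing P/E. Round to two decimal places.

10.24

Payout ratio b = 1 − 0.17 = 0.83.
Justified trailing P/E = b(1+g)/(r−g) = 0.83×(1+0.068)/(0.1546−0.068) = 10.2360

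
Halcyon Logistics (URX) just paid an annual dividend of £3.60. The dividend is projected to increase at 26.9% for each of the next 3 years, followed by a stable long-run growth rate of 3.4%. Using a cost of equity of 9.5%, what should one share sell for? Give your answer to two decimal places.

Two-stage DDM. Project D₁…D_3 at 0.269, terminal growth 0.034, discount at r = 0.095.
D_1 = 4.5684
D_2 = 5.7973
D_3 = 7.3568
Terminal value at t=3: TV = D_4/(r−g) = 7.6069/(0.095−0.034) = 124.7033
P₀ = 4.5684/(1+0.095)^1 + 5.7973/(1+0.095)^2 + 7.3568/(1+0.095)^3 + 124.7033/(1+0.095)^3 = 109.5912

£109.59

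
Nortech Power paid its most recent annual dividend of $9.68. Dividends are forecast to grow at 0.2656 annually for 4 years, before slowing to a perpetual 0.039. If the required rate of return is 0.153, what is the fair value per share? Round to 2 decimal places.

Two-stage DDM. Project D₁…D_4 at 0.2656, terminal growth 0.039, discount at r = 0.153.
D_1 = 12.2510
D_2 = 15.5049
D_3 = 19.6230
D_4 = 24.8348
Terminal value at t=4: TV = D_5/(r−g) = 25.8034/(0.153−0.039) = 226.3455
P₀ = 12.2510/(1+0.153)^1 + 15.5049/(1+0.153)^2 + 19.6230/(1+0.153)^3 + 24.8348/(1+0.153)^4 + 226.3455/(1+0.153)^4 = 177.2146

$177.21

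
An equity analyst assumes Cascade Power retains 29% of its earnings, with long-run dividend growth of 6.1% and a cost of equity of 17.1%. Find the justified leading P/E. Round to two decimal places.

6.45

Payout ratio b = 1 − 0.29 = 0.71.
Justified leading P/E = b/(r−g) = 0.71/(0.171−0.061) = 6.4545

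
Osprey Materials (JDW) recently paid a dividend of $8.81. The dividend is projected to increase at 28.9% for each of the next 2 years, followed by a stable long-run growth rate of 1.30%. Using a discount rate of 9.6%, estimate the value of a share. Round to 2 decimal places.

$171.28

Two-stage DDM. Project D₁…D_2 at 0.289, terminal growth 0.013, discount at r = 0.096.
D_1 = 11.3561
D_2 = 14.6380
Terminal value at t=2: TV = D_3/(r−g) = 14.8283/(0.096−0.013) = 178.6541
P₀ = 11.3561/(1+0.096)^1 + 14.6380/(1+0.096)^2 + 178.6541/(1+0.096)^2 = 171.2751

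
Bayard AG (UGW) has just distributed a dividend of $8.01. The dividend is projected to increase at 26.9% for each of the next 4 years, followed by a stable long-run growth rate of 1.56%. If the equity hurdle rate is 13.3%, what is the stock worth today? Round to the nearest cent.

Two-stage DDM. Project D₁…D_4 at 0.269, terminal growth 0.0156, discount at r = 0.133.
D_1 = 10.1647
D_2 = 12.8990
D_3 = 16.3688
D_4 = 20.7720
Terminal value at t=4: TV = D_5/(r−g) = 21.0961/(0.133−0.0156) = 179.6940
P₀ = 10.1647/(1+0.133)^1 + 12.8990/(1+0.133)^2 + 16.3688/(1+0.133)^3 + 20.7720/(1+0.133)^4 + 179.6940/(1+0.133)^4 = 151.9269

$151.93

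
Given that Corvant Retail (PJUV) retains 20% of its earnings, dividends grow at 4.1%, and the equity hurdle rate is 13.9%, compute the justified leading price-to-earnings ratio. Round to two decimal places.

8.16

Payout ratio b = 1 − 0.20 = 0.80.
Justified leading P/E = b/(r−g) = 0.80/(0.139−0.041) = 8.1633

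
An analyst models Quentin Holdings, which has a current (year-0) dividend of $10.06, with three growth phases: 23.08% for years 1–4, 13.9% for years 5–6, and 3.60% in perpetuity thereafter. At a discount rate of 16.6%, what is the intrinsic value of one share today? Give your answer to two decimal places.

Three-stage DDM. Project D₁…D_6; terminal Gordon value at t=6 with g = 0.036; discount at r = 0.166.
D_1 = 12.3818
D_2 = 15.2396
D_3 = 18.7569
D_4 = 23.0860
D_5 = 26.2949
D_6 = 29.9499
TV_6 = 31.0281/(0.166−0.036) = 238.6777
P₀ = Σ Dₜ/(1+r)ᵗ + TV_6/(1+r)^6 = 165.2462

$165.25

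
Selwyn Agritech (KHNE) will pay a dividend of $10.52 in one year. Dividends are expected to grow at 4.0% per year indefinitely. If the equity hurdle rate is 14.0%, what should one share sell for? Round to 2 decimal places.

Gordon growth model: P₀ = D₁/(r − g), with D₁ = 10.52 given directly.
P₀ = 10.5200 / (0.14 − 0.04) = 10.5200 / 0.1 = 105.2000

$105.20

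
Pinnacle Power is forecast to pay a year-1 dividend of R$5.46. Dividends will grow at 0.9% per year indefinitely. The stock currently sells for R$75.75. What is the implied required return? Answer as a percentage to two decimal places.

8.11%

Rearranging the constant-growth DDM: r = D₁/P₀ + g.
r = 5.4600 / 75.75 + 0.009 = 0.07208 + 0.009 = 0.08108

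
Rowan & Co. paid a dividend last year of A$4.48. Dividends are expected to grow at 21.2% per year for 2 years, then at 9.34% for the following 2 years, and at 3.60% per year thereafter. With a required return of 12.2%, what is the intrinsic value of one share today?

Three-stage DDM. Project D₁…D_4; terminal Gordon value at t=4 with g = 0.036; discount at r = 0.122.
D_1 = 5.4298
D_2 = 6.5809
D_3 = 7.1955
D_4 = 7.8676
TV_4 = 8.1508/(0.122−0.036) = 94.7769
P₀ = Σ Dₜ/(1+r)ᵗ + TV_4/(1+r)^4 = 79.9298

A$79.93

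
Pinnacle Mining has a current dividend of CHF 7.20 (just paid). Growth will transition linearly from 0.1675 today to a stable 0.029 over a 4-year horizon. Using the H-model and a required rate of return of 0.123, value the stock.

H-model: P₀ = D₀[(1+g_L) + H(g_S−g_L)]/(r−g_L), with H = 4/2 = 2.
P₀ = 7.20 × [(1+0.029) + 2×(0.1675−0.029)] / (0.123−0.029)
   = 7.20 × 1.3060 / 0.094 = 100.0340

CHF 100.03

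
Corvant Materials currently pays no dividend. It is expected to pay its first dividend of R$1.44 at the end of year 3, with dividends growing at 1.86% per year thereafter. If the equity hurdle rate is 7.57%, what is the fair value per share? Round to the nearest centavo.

R$21.79

Deferred-dividend DDM. At t=2 the remaining stream is a growing perpetuity with first payment D_3 = 1.44.
V_2 = D_3/(r−g) = 1.44/(0.0757−0.0186) = 25.2189
P₀ = V_2/(1+r)^2 = 25.2189/(1+0.0757)^2 = 21.7944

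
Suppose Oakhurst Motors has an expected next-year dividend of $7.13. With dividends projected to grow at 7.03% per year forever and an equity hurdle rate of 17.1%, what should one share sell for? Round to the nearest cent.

$70.80

Gordon growth model: P₀ = D₁/(r − g), with D₁ = 7.13 given directly.
P₀ = 7.1300 / (0.171 − 0.0703) = 7.1300 / 0.1007 = 70.8044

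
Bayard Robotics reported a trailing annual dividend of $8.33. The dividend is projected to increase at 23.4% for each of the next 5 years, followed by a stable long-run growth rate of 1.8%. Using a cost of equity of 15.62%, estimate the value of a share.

Two-stage DDM. Project D₁…D_5 at 0.234, terminal growth 0.018, discount at r = 0.1562.
D_1 = 10.2792
D_2 = 12.6846
D_3 = 15.6527
D_4 = 19.3155
D_5 = 23.8353
Terminal value at t=5: TV = D_6/(r−g) = 24.2643/(0.1562−0.018) = 175.5741
P₀ = 10.2792/(1+0.1562)^1 + 12.6846/(1+0.1562)^2 + 15.6527/(1+0.1562)^3 + 19.3155/(1+0.1562)^4 + 23.8353/(1+0.1562)^5 + 175.5741/(1+0.1562)^5 = 135.8271

$135.83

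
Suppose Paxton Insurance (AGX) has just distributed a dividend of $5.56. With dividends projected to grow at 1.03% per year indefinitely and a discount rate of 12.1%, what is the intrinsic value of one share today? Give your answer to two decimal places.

$50.74

Gordon growth model: P₀ = D₁/(r − g). D₁ = 5.56 × (1 + 0.0103) = 5.6173.
P₀ = 5.6173 / (0.121 − 0.0103) = 5.6173 / 0.1107 = 50.7432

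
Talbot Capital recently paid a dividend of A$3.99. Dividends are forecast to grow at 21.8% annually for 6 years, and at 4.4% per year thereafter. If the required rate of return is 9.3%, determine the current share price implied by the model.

A$198.37

Two-stage DDM. Project D₁…D_6 at 0.218, terminal growth 0.044, discount at r = 0.093.
D_1 = 4.8598
D_2 = 5.9193
D_3 = 7.2097
D_4 = 8.7814
D_5 = 10.6957
D_6 = 13.0274
Terminal value at t=6: TV = D_7/(r−g) = 13.6006/(0.093−0.044) = 277.5627
P₀ = 4.8598/(1+0.093)^1 + 5.9193/(1+0.093)^2 + 7.2097/(1+0.093)^3 + 8.7814/(1+0.093)^4 + 10.6957/(1+0.093)^5 + 13.0274/(1+0.093)^6 + 277.5627/(1+0.093)^6 = 198.3675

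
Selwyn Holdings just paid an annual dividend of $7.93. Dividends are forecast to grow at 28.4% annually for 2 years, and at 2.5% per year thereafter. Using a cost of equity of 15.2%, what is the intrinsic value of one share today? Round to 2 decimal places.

Two-stage DDM. Project D₁…D_2 at 0.284, terminal growth 0.025, discount at r = 0.152.
D_1 = 10.1821
D_2 = 13.0738
Terminal value at t=2: TV = D_3/(r−g) = 13.4007/(0.152−0.025) = 105.5172
P₀ = 10.1821/(1+0.152)^1 + 13.0738/(1+0.152)^2 + 105.5172/(1+0.152)^2 = 98.1994

$98.20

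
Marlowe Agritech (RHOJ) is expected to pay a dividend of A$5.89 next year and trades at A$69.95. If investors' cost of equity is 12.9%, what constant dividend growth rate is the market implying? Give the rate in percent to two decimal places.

4.48%

From P₀ = D₁/(r − g), the implied growth is g = r − D₁/P₀.
g = 0.129 − 5.89/69.95 = 0.129 − 0.08420 = 0.04480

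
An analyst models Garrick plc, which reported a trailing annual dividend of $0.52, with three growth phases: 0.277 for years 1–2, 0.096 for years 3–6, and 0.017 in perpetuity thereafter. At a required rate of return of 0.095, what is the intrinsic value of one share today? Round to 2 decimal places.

Three-stage DDM. Project D₁…D_6; terminal Gordon value at t=6 with g = 0.017; discount at r = 0.095.
D_1 = 0.6640
D_2 = 0.8480
D_3 = 0.9294
D_4 = 1.0186
D_5 = 1.1164
D_6 = 1.2236
TV_6 = 1.2444/(0.095−0.017) = 15.9534
P₀ = Σ Dₜ/(1+r)ᵗ + TV_6/(1+r)^6 = 13.4039

$13.40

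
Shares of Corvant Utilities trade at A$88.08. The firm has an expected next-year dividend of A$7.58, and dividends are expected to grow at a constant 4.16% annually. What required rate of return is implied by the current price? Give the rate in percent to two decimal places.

Rearranging the constant-growth DDM: r = D₁/P₀ + g.
r = 7.5800 / 88.08 + 0.0416 = 0.08606 + 0.0416 = 0.12766

12.77%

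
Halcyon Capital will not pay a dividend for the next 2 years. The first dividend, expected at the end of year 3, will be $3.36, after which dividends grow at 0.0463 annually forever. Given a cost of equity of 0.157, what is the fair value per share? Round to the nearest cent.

Deferred-dividend DDM. At t=2 the remaining stream is a growing perpetuity with first payment D_3 = 3.36.
V_2 = D_3/(r−g) = 3.36/(0.157−0.0463) = 30.3523
P₀ = V_2/(1+r)^2 = 30.3523/(1+0.157)^2 = 22.6738

$22.67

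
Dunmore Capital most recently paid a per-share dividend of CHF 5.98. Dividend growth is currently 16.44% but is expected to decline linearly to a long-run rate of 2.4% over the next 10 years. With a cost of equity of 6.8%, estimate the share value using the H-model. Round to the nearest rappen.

CHF 234.58

H-model: P₀ = D₀[(1+g_L) + H(g_S−g_L)]/(r−g_L), with H = 10/2 = 5.
P₀ = 5.98 × [(1+0.024) + 5×(0.1644−0.024)] / (0.068−0.024)
   = 5.98 × 1.7260 / 0.044 = 234.5791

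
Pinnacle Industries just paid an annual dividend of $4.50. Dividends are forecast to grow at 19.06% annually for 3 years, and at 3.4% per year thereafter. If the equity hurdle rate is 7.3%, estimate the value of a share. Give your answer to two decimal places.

$179.67

Two-stage DDM. Project D₁…D_3 at 0.1906, terminal growth 0.034, discount at r = 0.073.
D_1 = 5.3577
D_2 = 6.3789
D_3 = 7.5947
Terminal value at t=3: TV = D_4/(r−g) = 7.8529/(0.073−0.034) = 201.3567
P₀ = 5.3577/(1+0.073)^1 + 6.3789/(1+0.073)^2 + 7.5947/(1+0.073)^3 + 201.3567/(1+0.073)^3 = 179.6736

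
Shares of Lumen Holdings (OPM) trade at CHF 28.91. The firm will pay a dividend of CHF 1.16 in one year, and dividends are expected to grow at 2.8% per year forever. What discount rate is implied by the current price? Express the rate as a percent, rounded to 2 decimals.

6.81%

Rearranging the constant-growth DDM: r = D₁/P₀ + g.
r = 1.1600 / 28.91 + 0.028 = 0.04012 + 0.028 = 0.06812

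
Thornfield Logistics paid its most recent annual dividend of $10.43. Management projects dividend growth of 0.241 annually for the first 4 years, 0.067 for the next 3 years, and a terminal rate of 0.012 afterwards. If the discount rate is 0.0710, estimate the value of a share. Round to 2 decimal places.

Three-stage DDM. Project D₁…D_7; terminal Gordon value at t=7 with g = 0.012; discount at r = 0.071.
D_1 = 12.9436
D_2 = 16.0630
D_3 = 19.9342
D_4 = 24.7384
D_5 = 26.3959
D_6 = 28.1644
D_7 = 30.0514
TV_7 = 30.4120/(0.071−0.012) = 515.4579
P₀ = Σ Dₜ/(1+r)ᵗ + TV_7/(1+r)^7 = 436.0146

$436.01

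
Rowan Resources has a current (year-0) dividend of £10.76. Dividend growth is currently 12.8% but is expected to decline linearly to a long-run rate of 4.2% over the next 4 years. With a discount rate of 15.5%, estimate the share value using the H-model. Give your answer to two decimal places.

£115.60

H-model: P₀ = D₀[(1+g_L) + H(g_S−g_L)]/(r−g_L), with H = 4/2 = 2.
P₀ = 10.76 × [(1+0.042) + 2×(0.128−0.042)] / (0.155−0.042)
   = 10.76 × 1.2140 / 0.113 = 115.5986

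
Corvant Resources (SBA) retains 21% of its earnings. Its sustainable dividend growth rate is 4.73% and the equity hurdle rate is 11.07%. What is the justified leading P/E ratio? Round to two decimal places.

12.46

Payout ratio b = 1 − 0.21 = 0.79.
Justified leading P/E = b/(r−g) = 0.79/(0.1107−0.0473) = 12.4606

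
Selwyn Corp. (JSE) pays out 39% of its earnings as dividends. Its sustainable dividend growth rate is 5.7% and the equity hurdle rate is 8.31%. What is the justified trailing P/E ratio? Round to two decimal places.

Justified trailing P/E = b(1+g)/(r−g) = 0.39×(1+0.057)/(0.0831−0.057) = 15.7943

15.79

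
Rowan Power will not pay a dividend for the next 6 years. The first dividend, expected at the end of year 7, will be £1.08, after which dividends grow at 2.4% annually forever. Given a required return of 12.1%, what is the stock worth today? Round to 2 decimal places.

Deferred-dividend DDM. At t=6 the remaining stream is a growing perpetuity with first payment D_7 = 1.08.
V_6 = D_7/(r−g) = 1.08/(0.121−0.024) = 11.1340
P₀ = V_6/(1+r)^6 = 11.1340/(1+0.121)^6 = 5.6107

£5.61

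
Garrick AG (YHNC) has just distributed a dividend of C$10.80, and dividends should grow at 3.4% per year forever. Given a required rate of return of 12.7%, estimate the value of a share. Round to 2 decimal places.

Gordon growth model: P₀ = D₁/(r − g). D₁ = 10.80 × (1 + 0.034) = 11.1672.
P₀ = 11.1672 / (0.127 − 0.034) = 11.1672 / 0.093 = 120.0774

C$120.08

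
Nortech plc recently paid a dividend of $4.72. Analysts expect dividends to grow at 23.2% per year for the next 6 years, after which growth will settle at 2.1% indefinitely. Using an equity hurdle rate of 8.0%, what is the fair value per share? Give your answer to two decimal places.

Two-stage DDM. Project D₁…D_6 at 0.232, terminal growth 0.021, discount at r = 0.08.
D_1 = 5.8150
D_2 = 7.1641
D_3 = 8.8262
D_4 = 10.8739
D_5 = 13.3966
D_6 = 16.5046
Terminal value at t=6: TV = D_7/(r−g) = 16.8512/(0.08−0.021) = 285.6143
P₀ = 5.8150/(1+0.08)^1 + 7.1641/(1+0.08)^2 + 8.8262/(1+0.08)^3 + 10.8739/(1+0.08)^4 + 13.3966/(1+0.08)^5 + 16.5046/(1+0.08)^6 + 285.6143/(1+0.08)^6 = 226.0293

$226.03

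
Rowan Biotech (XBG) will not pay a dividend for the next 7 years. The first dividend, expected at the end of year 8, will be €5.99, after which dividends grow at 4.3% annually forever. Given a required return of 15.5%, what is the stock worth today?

Deferred-dividend DDM. At t=7 the remaining stream is a growing perpetuity with first payment D_8 = 5.99.
V_7 = D_8/(r−g) = 5.99/(0.155−0.043) = 53.4821
P₀ = V_7/(1+r)^7 = 53.4821/(1+0.155)^7 = 19.5045

€19.50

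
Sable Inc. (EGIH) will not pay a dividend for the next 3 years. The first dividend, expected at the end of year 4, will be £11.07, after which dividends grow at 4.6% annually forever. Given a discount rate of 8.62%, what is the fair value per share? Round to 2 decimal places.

Deferred-dividend DDM. At t=3 the remaining stream is a growing perpetuity with first payment D_4 = 11.07.
V_3 = D_4/(r−g) = 11.07/(0.0862−0.046) = 275.3731
P₀ = V_3/(1+r)^3 = 275.3731/(1+0.0862)^3 = 214.8781

£214.88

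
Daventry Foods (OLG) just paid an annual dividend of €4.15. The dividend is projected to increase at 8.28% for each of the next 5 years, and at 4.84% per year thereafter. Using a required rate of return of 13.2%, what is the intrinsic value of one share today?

Two-stage DDM. Project D₁…D_5 at 0.0828, terminal growth 0.0484, discount at r = 0.132.
D_1 = 4.4936
D_2 = 4.8657
D_3 = 5.2686
D_4 = 5.7048
D_5 = 6.1772
Terminal value at t=5: TV = D_6/(r−g) = 6.4761/(0.132−0.0484) = 77.4658
P₀ = 4.4936/(1+0.132)^1 + 4.8657/(1+0.132)^2 + 5.2686/(1+0.132)^3 + 5.7048/(1+0.132)^4 + 6.1772/(1+0.132)^5 + 77.4658/(1+0.132)^5 = 59.8714

€59.87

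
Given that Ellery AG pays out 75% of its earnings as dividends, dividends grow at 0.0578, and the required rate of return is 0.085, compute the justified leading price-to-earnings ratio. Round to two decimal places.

27.57

Justified leading P/E = b/(r−g) = 0.75/(0.085−0.0578) = 27.5735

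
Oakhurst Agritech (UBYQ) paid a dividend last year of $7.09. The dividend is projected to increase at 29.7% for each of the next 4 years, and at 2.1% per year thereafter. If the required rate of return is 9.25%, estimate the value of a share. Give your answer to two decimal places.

$245.47

Two-stage DDM. Project D₁…D_4 at 0.297, terminal growth 0.021, discount at r = 0.0925.
D_1 = 9.1957
D_2 = 11.9269
D_3 = 15.4691
D_4 = 20.0635
Terminal value at t=4: TV = D_5/(r−g) = 20.4848/(0.0925−0.021) = 286.5008
P₀ = 9.1957/(1+0.0925)^1 + 11.9269/(1+0.0925)^2 + 15.4691/(1+0.0925)^3 + 20.0635/(1+0.0925)^4 + 286.5008/(1+0.0925)^4 = 245.4698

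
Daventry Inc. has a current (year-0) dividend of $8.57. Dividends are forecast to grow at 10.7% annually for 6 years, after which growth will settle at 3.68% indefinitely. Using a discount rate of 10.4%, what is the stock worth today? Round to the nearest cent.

Two-stage DDM. Project D₁…D_6 at 0.107, terminal growth 0.0368, discount at r = 0.104.
D_1 = 9.4870
D_2 = 10.5021
D_3 = 11.6258
D_4 = 12.8698
D_5 = 14.2469
D_6 = 15.7713
Terminal value at t=6: TV = D_7/(r−g) = 16.3516/(0.104−0.0368) = 243.3281
P₀ = 9.4870/(1+0.104)^1 + 10.5021/(1+0.104)^2 + 11.6258/(1+0.104)^3 + 12.8698/(1+0.104)^4 + 14.2469/(1+0.104)^5 + 15.7713/(1+0.104)^6 + 243.3281/(1+0.104)^6 = 186.3046

$186.30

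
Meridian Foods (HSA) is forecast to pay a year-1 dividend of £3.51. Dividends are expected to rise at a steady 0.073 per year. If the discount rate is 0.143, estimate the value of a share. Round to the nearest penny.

Gordon growth model: P₀ = D₁/(r − g), with D₁ = 3.51 given directly.
P₀ = 3.5100 / (0.143 − 0.073) = 3.5100 / 0.07 = 50.1429

£50.14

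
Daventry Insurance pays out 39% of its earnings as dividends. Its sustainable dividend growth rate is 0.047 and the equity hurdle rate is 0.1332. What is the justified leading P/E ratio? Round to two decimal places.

4.52

Justified leading P/E = b/(r−g) = 0.39/(0.1332−0.047) = 4.5244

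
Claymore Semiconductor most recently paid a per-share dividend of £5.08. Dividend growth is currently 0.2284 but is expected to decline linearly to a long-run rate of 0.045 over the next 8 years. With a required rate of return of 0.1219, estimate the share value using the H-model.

H-model: P₀ = D₀[(1+g_L) + H(g_S−g_L)]/(r−g_L), with H = 8/2 = 4.
P₀ = 5.08 × [(1+0.045) + 4×(0.2284−0.045)] / (0.1219−0.045)
   = 5.08 × 1.7786 / 0.0769 = 117.4940

£117.49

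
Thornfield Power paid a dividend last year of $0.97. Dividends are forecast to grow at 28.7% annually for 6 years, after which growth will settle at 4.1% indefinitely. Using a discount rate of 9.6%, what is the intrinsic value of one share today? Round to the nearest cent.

$58.74

Two-stage DDM. Project D₁…D_6 at 0.287, terminal growth 0.041, discount at r = 0.096.
D_1 = 1.2484
D_2 = 1.6067
D_3 = 2.0678
D_4 = 2.6613
D_5 = 3.4250
D_6 = 4.4080
Terminal value at t=6: TV = D_7/(r−g) = 4.5887/(0.096−0.041) = 83.4317
P₀ = 1.2484/(1+0.096)^1 + 1.6067/(1+0.096)^2 + 2.0678/(1+0.096)^3 + 2.6613/(1+0.096)^4 + 3.4250/(1+0.096)^5 + 4.4080/(1+0.096)^6 + 83.4317/(1+0.096)^6 = 58.7363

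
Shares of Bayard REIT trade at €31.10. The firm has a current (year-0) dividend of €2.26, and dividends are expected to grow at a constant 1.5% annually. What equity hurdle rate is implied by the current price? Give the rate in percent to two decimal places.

8.88%

Rearranging the constant-growth DDM: r = D₁/P₀ + g.
D₁ = 2.26 × (1 + 0.015) = 2.2939.
r = 2.2939 / 31.10 + 0.015 = 0.07376 + 0.015 = 0.08876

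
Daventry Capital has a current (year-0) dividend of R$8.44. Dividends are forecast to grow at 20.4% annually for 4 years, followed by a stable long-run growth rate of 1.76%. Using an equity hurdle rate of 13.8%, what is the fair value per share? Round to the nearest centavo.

R$128.32

Two-stage DDM. Project D₁…D_4 at 0.204, terminal growth 0.0176, discount at r = 0.138.
D_1 = 10.1618
D_2 = 12.2348
D_3 = 14.7306
D_4 = 17.7357
Terminal value at t=4: TV = D_5/(r−g) = 18.0479/(0.138−0.0176) = 149.8991
P₀ = 10.1618/(1+0.138)^1 + 12.2348/(1+0.138)^2 + 14.7306/(1+0.138)^3 + 17.7357/(1+0.138)^4 + 149.8991/(1+0.138)^4 = 128.3250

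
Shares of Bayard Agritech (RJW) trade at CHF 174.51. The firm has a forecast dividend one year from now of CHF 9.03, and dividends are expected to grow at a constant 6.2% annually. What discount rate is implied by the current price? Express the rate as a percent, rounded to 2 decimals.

Rearranging the constant-growth DDM: r = D₁/P₀ + g.
r = 9.0300 / 174.51 + 0.062 = 0.05174 + 0.062 = 0.11374

11.37%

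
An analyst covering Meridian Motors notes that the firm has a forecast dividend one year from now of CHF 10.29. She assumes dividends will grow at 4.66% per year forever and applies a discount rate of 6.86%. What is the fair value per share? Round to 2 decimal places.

Gordon growth model: P₀ = D₁/(r − g), with D₁ = 10.29 given directly.
P₀ = 10.2900 / (0.0686 − 0.0466) = 10.2900 / 0.022 = 467.7273

CHF 467.73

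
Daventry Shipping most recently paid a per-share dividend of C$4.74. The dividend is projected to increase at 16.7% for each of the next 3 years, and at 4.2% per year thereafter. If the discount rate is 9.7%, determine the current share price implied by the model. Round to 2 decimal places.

C$124.23

Two-stage DDM. Project D₁…D_3 at 0.167, terminal growth 0.042, discount at r = 0.097.
D_1 = 5.5316
D_2 = 6.4554
D_3 = 7.5334
Terminal value at t=3: TV = D_4/(r−g) = 7.8498/(0.097−0.042) = 142.7236
P₀ = 5.5316/(1+0.097)^1 + 6.4554/(1+0.097)^2 + 7.5334/(1+0.097)^3 + 142.7236/(1+0.097)^3 = 124.2257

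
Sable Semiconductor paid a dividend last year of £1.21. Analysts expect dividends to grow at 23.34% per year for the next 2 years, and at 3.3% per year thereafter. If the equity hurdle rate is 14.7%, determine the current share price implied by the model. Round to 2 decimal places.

£15.38

Two-stage DDM. Project D₁…D_2 at 0.2334, terminal growth 0.033, discount at r = 0.147.
D_1 = 1.4924
D_2 = 1.8407
Terminal value at t=2: TV = D_3/(r−g) = 1.9015/(0.147−0.033) = 16.6797
P₀ = 1.4924/(1+0.147)^1 + 1.8407/(1+0.147)^2 + 16.6797/(1+0.147)^2 = 15.3786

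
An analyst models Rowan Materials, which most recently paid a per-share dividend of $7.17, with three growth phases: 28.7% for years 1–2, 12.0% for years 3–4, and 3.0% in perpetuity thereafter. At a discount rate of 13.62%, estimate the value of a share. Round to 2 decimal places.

Three-stage DDM. Project D₁…D_4; terminal Gordon value at t=4 with g = 0.03; discount at r = 0.1362.
D_1 = 9.2278
D_2 = 11.8762
D_3 = 13.3013
D_4 = 14.8975
TV_4 = 15.3444/(0.1362−0.03) = 144.4857
P₀ = Σ Dₜ/(1+r)ᵗ + TV_4/(1+r)^4 = 122.0260

$122.03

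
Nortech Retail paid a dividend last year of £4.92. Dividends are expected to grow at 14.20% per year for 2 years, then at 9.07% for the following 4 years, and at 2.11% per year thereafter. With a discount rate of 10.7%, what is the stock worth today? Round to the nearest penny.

Three-stage DDM. Project D₁…D_6; terminal Gordon value at t=6 with g = 0.0211; discount at r = 0.107.
D_1 = 5.6186
D_2 = 6.4165
D_3 = 6.9985
D_4 = 7.6332
D_5 = 8.3256
D_6 = 9.0807
TV_6 = 9.2723/(0.107−0.0211) = 107.9428
P₀ = Σ Dₜ/(1+r)ᵗ + TV_6/(1+r)^6 = 89.1514

£89.15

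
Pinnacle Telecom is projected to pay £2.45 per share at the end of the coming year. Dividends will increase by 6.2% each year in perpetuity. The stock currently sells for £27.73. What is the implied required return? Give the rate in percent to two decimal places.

15.04%

Rearranging the constant-growth DDM: r = D₁/P₀ + g.
r = 2.4500 / 27.73 + 0.062 = 0.08835 + 0.062 = 0.15035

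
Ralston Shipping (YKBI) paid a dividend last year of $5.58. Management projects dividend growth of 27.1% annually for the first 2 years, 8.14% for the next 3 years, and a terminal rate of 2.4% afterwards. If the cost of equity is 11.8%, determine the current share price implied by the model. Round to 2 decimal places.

Three-stage DDM. Project D₁…D_5; terminal Gordon value at t=5 with g = 0.024; discount at r = 0.118.
D_1 = 7.0922
D_2 = 9.0142
D_3 = 9.7479
D_4 = 10.5414
D_5 = 11.3995
TV_5 = 11.6731/(0.118−0.024) = 124.1814
P₀ = Σ Dₜ/(1+r)ᵗ + TV_5/(1+r)^5 = 104.9012

$104.90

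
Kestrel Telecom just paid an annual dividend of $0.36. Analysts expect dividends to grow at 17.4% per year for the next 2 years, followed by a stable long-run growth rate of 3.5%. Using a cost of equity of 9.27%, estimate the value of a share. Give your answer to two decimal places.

$8.26

Two-stage DDM. Project D₁…D_2 at 0.174, terminal growth 0.035, discount at r = 0.0927.
D_1 = 0.4226
D_2 = 0.4962
Terminal value at t=2: TV = D_3/(r−g) = 0.5135/(0.0927−0.035) = 8.9003
P₀ = 0.4226/(1+0.0927)^1 + 0.4962/(1+0.0927)^2 + 8.9003/(1+0.0927)^2 = 8.2566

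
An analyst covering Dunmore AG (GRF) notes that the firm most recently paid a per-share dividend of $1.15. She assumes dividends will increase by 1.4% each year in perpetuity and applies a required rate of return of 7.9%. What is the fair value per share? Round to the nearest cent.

Gordon growth model: P₀ = D₁/(r − g). D₁ = 1.15 × (1 + 0.014) = 1.1661.
P₀ = 1.1661 / (0.079 − 0.014) = 1.1661 / 0.065 = 17.9400

$17.94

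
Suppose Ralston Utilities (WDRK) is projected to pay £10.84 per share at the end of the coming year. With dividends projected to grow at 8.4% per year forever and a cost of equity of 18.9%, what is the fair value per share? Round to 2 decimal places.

£103.24

Gordon growth model: P₀ = D₁/(r − g), with D₁ = 10.84 given directly.
P₀ = 10.8400 / (0.189 − 0.084) = 10.8400 / 0.105 = 103.2381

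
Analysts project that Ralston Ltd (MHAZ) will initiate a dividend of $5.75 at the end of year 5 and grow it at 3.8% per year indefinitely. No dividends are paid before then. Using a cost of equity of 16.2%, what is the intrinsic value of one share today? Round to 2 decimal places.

$25.43

Deferred-dividend DDM. At t=4 the remaining stream is a growing perpetuity with first payment D_5 = 5.75.
V_4 = D_5/(r−g) = 5.75/(0.162−0.038) = 46.3710
P₀ = V_4/(1+r)^4 = 46.3710/(1+0.162)^4 = 25.4344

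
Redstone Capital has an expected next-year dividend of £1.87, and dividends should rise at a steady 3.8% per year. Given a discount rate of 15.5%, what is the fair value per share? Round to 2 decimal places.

Gordon growth model: P₀ = D₁/(r − g), with D₁ = 1.87 given directly.
P₀ = 1.8700 / (0.155 − 0.038) = 1.8700 / 0.117 = 15.9829

£15.98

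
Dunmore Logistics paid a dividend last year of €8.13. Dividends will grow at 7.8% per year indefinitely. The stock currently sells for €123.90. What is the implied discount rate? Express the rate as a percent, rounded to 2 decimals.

Rearranging the constant-growth DDM: r = D₁/P₀ + g.
D₁ = 8.13 × (1 + 0.078) = 8.7641.
r = 8.7641 / 123.90 + 0.078 = 0.07074 + 0.078 = 0.14874

14.87%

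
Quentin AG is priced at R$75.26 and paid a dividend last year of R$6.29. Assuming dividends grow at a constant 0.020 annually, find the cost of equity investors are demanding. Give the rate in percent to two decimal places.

Rearranging the constant-growth DDM: r = D₁/P₀ + g.
D₁ = 6.29 × (1 + 0.02) = 6.4158.
r = 6.4158 / 75.26 + 0.02 = 0.08525 + 0.02 = 0.10525

10.52%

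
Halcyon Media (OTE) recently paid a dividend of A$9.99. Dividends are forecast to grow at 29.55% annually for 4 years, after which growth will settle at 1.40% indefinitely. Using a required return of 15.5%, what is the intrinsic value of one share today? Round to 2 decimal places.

Two-stage DDM. Project D₁…D_4 at 0.2955, terminal growth 0.014, discount at r = 0.155.
D_1 = 12.9420
D_2 = 16.7664
D_3 = 21.7209
D_4 = 28.1394
Terminal value at t=4: TV = D_5/(r−g) = 28.5334/(0.155−0.014) = 202.3643
P₀ = 12.9420/(1+0.155)^1 + 16.7664/(1+0.155)^2 + 21.7209/(1+0.155)^3 + 28.1394/(1+0.155)^4 + 202.3643/(1+0.155)^4 = 167.3946

A$167.39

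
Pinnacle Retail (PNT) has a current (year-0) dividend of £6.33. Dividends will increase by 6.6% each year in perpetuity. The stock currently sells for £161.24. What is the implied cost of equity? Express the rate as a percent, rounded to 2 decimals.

10.78%

Rearranging the constant-growth DDM: r = D₁/P₀ + g.
D₁ = 6.33 × (1 + 0.066) = 6.7478.
r = 6.7478 / 161.24 + 0.066 = 0.04185 + 0.066 = 0.10785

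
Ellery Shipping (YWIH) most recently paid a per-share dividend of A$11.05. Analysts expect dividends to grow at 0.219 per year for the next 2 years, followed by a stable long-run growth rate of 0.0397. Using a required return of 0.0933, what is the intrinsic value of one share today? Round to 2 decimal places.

Two-stage DDM. Project D₁…D_2 at 0.219, terminal growth 0.0397, discount at r = 0.0933.
D_1 = 13.4700
D_2 = 16.4199
Terminal value at t=2: TV = D_3/(r−g) = 17.0717/(0.0933−0.0397) = 318.5026
P₀ = 13.4700/(1+0.0933)^1 + 16.4199/(1+0.0933)^2 + 318.5026/(1+0.0933)^2 = 292.5188

A$292.52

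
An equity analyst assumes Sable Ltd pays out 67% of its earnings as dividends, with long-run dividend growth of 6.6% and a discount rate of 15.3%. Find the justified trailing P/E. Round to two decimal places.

Justified trailing P/E = b(1+g)/(r−g) = 0.67×(1+0.066)/(0.153−0.066) = 8.2094

8.21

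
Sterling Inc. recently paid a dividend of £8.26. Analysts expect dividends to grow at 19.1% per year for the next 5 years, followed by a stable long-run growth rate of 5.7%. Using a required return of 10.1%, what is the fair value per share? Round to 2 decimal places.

£346.52

Two-stage DDM. Project D₁…D_5 at 0.191, terminal growth 0.057, discount at r = 0.101.
D_1 = 9.8377
D_2 = 11.7167
D_3 = 13.9545
D_4 = 16.6198
D_5 = 19.7942
Terminal value at t=5: TV = D_6/(r−g) = 20.9225/(0.101−0.057) = 475.5117
P₀ = 9.8377/(1+0.101)^1 + 11.7167/(1+0.101)^2 + 13.9545/(1+0.101)^3 + 16.6198/(1+0.101)^4 + 19.7942/(1+0.101)^5 + 475.5117/(1+0.101)^5 = 346.5188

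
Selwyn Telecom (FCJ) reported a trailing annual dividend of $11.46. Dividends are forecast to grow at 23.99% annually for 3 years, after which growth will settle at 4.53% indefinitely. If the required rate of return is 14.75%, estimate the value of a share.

Two-stage DDM. Project D₁…D_3 at 0.2399, terminal growth 0.0453, discount at r = 0.1475.
D_1 = 14.2093
D_2 = 17.6181
D_3 = 21.8446
Terminal value at t=3: TV = D_4/(r−g) = 22.8342/(0.1475−0.0453) = 223.4265
P₀ = 14.2093/(1+0.1475)^1 + 17.6181/(1+0.1475)^2 + 21.8446/(1+0.1475)^3 + 223.4265/(1+0.1475)^3 = 188.0888

$188.09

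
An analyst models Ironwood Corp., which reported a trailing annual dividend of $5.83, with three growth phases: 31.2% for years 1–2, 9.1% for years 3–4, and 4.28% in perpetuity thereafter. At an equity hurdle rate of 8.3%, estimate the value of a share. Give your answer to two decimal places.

$258.16

Three-stage DDM. Project D₁…D_4; terminal Gordon value at t=4 with g = 0.0428; discount at r = 0.083.
D_1 = 7.6490
D_2 = 10.0354
D_3 = 10.9487
D_4 = 11.9450
TV_4 = 12.4562/(0.083−0.0428) = 309.8566
P₀ = Σ Dₜ/(1+r)ᵗ + TV_4/(1+r)^4 = 258.1620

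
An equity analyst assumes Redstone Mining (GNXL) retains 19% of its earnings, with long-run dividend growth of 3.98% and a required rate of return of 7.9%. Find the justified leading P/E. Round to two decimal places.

20.66

Payout ratio b = 1 − 0.19 = 0.81.
Justified leading P/E = b/(r−g) = 0.81/(0.079−0.0398) = 20.6633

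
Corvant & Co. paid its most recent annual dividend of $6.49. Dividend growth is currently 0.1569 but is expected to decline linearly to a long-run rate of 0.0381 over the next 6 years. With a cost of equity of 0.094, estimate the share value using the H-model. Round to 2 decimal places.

H-model: P₀ = D₀[(1+g_L) + H(g_S−g_L)]/(r−g_L), with H = 6/2 = 3.
P₀ = 6.49 × [(1+0.0381) + 3×(0.1569−0.0381)] / (0.094−0.0381)
   = 6.49 × 1.3945 / 0.0559 = 161.9017

$161.90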